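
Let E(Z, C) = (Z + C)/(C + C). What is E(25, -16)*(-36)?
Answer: 81/8 ≈ 10.125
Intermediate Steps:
E(Z, C) = (C + Z)/(2*C) (E(Z, C) = (C + Z)/((2*C)) = (C + Z)*(1/(2*C)) = (C + Z)/(2*C))
E(25, -16)*(-36) = ((1/2)*(-16 + 25)/(-16))*(-36) = ((1/2)*(-1/16)*9)*(-36) = -9/32*(-36) = 81/8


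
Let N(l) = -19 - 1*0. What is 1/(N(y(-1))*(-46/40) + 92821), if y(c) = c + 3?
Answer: 20/1856857 ≈ 1.0771e-5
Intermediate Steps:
y(c) = 3 + c
N(l) = -19 (N(l) = -19 + 0 = -19)
1/(N(y(-1))*(-46/40) + 92821) = 1/(-(-874)/40 + 92821) = 1/(-19*(-23/20) + 92821) = 1/(437/20 + 92821) = 1/(1856857/20) = 20/1856857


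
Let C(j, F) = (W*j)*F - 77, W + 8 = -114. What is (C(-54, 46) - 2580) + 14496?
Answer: 314887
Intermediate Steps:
W = -122 (W = -8 - 114 = -122)
C(j, F) = -77 - 122*F*j (C(j, F) = (-122*j)*F - 77 = -122*F*j - 77 = -77 - 122*F*j)
(C(-54, 46) - 2580) + 14496 = ((-77 - 122*46*(-54)) - 2580) + 14496 = ((-77 + 303048) - 2580) + 14496 = (302971 - 2580) + 14496 = 300391 + 14496 = 314887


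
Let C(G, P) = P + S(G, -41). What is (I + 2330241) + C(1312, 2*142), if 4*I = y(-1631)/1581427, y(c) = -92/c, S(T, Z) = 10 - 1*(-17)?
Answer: 6011210105915247/2579307437 ≈ 2.3306e+6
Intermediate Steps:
S(T, Z) = 27 (S(T, Z) = 10 + 17 = 27)
C(G, P) = 27 + P (C(G, P) = P + 27 = 27 + P)
I = 23/2579307437 (I = (-92/(-1631)/1581427)/4 = (-92*(-1/1631)*(1/1581427))/4 = ((92/1631)*(1/1581427))/4 = (1/4)*(92/2579307437) = 23/2579307437 ≈ 8.9171e-9)
(I + 2330241) + C(1312, 2*142) = (23/2579307437 + 2330241) + (27 + 2*142) = 6010407941302340/2579307437 + (27 + 284) = 6010407941302340/2579307437 + 311 = 6011210105915247/2579307437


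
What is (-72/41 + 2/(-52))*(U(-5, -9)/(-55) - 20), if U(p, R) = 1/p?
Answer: 809199/22550 ≈ 35.885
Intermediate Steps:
(-72/41 + 2/(-52))*(U(-5, -9)/(-55) - 20) = (-72/41 + 2/(-52))*(1/(-5*(-55)) - 20) = (-72*1/41 + 2*(-1/52))*(-⅕*(-1/55) - 20) = (-72/41 - 1/26)*(1/275 - 20) = -1913/1066*(-5499/275) = 809199/22550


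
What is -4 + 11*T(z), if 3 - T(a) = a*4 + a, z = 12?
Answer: -631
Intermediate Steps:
T(a) = 3 - 5*a (T(a) = 3 - (a*4 + a) = 3 - (4*a + a) = 3 - 5*a)
-4 + 11*T(z) = -4 + 11*(3 - 5*12) = -4 + 11*(3 - 60) = -4 + 11*(-57) = -4 - 627 = -631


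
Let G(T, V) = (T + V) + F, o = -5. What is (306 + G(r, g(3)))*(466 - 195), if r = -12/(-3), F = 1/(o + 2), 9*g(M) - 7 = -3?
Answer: 756361/9 ≈ 84040.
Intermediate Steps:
g(M) = 4/9 (g(M) = 7/9 + (⅑)*(-3) = 7/9 - ⅓ = 4/9)
F = -⅓ (F = 1/(-5 + 2) = 1/(-3) = -⅓ ≈ -0.33333)
r = 4 (r = -12*(-⅓) = 4)
G(T, V) = -⅓ + T + V (G(T, V) = (T + V) - ⅓ = -⅓ + T + V)
(306 + G(r, g(3)))*(466 - 195) = (306 + (-⅓ + 4 + 4/9))*(466 - 195) = (306 + 37/9)*271 = (2791/9)*271 = 756361/9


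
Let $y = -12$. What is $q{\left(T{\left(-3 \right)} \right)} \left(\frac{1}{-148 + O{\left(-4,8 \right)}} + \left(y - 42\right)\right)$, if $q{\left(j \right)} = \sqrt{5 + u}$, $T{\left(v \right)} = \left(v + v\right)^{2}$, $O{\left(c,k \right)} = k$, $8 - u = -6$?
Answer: $- \frac{7561 \sqrt{19}}{140} \approx -235.41$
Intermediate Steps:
$u = 14$ ($u = 8 - -6 = 8 + 6 = 14$)
$T{\left(v \right)} = 4 v^{2}$ ($T{\left(v \right)} = \left(2 v\right)^{2} = 4 v^{2}$)
$q{\left(j \right)} = \sqrt{19}$ ($q{\left(j \right)} = \sqrt{5 + 14} = \sqrt{19}$)
$q{\left(T{\left(-3 \right)} \right)} \left(\frac{1}{-148 + O{\left(-4,8 \right)}} + \left(y - 42\right)\right) = \sqrt{19} \left(\frac{1}{-148 + 8} - 54\right) = \sqrt{19} \left(\frac{1}{-140} - 54\right) = \sqrt{19} \left(- \frac{1}{140} - 54\right) = \sqrt{19} \left(- \frac{7561}{140}\right) = - \frac{7561 \sqrt{19}}{140}$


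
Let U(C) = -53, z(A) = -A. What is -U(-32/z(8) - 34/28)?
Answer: 53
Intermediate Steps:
-U(-32/z(8) - 34/28) = -1*(-53) = 53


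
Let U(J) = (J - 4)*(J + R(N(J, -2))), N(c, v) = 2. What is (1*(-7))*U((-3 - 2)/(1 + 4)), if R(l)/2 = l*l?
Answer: 245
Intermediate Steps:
R(l) = 2*l**2 (R(l) = 2*(l*l) = 2*l**2)
U(J) = (-4 + J)*(8 + J) (U(J) = (J - 4)*(J + 2*2**2) = (-4 + J)*(J + 2*4) = (-4 + J)*(J + 8) = (-4 + J)*(8 + J))
(1*(-7))*U((-3 - 2)/(1 + 4)) = (1*(-7))*(-32 + ((-3 - 2)/(1 + 4))**2 + 4*((-3 - 2)/(1 + 4))) = -7*(-32 + (-5/5)**2 + 4*(-5/5)) = -7*(-32 + (-5*1/5)**2 + 4*(-5*1/5)) = -7*(-32 + (-1)**2 + 4*(-1)) = -7*(-32 + 1 - 4) = -7*(-35) = 245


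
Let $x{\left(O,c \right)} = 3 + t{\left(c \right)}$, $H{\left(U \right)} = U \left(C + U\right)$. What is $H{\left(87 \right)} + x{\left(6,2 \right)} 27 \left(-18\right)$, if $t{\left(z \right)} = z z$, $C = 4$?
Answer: $4515$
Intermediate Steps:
$t{\left(z \right)} = z^{2}$
$H{\left(U \right)} = U \left(4 + U\right)$
$x{\left(O,c \right)} = 3 + c^{2}$
$H{\left(87 \right)} + x{\left(6,2 \right)} 27 \left(-18\right) = 87 \left(4 + 87\right) + \left(3 + 2^{2}\right) 27 \left(-18\right) = 87 \cdot 91 + \left(3 + 4\right) 27 \left(-18\right) = 7917 + 7 \cdot 27 \left(-18\right) = 7917 + 189 \left(-18\right) = 7917 - 3402 = 4515$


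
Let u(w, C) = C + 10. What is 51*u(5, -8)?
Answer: 102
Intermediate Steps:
u(w, C) = 10 + C
51*u(5, -8) = 51*(10 - 8) = 51*2 = 102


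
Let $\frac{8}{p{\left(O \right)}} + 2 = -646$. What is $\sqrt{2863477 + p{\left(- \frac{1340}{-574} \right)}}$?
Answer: $\frac{2 \sqrt{57985409}}{9} \approx 1692.2$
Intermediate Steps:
$p{\left(O \right)} = - \frac{1}{81}$ ($p{\left(O \right)} = \frac{8}{-2 - 646} = \frac{8}{-648} = 8 \left(- \frac{1}{648}\right) = - \frac{1}{81}$)
$\sqrt{2863477 + p{\left(- \frac{1340}{-574} \right)}} = \sqrt{2863477 - \frac{1}{81}} = \sqrt{\frac{231941636}{81}} = \frac{2 \sqrt{57985409}}{9}$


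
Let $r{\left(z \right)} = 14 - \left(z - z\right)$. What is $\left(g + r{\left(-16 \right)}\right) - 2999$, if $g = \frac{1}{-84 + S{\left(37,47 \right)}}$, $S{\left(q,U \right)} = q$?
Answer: $- \frac{140296}{47} \approx -2985.0$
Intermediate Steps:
$r{\left(z \right)} = 14$ ($r{\left(z \right)} = 14 - 0 = 14 + 0 = 14$)
$g = - \frac{1}{47}$ ($g = \frac{1}{-84 + 37} = \frac{1}{-47} = - \frac{1}{47} \approx -0.021277$)
$\left(g + r{\left(-16 \right)}\right) - 2999 = \left(- \frac{1}{47} + 14\right) - 2999 = \frac{657}{47} - 2999 = - \frac{140296}{47}$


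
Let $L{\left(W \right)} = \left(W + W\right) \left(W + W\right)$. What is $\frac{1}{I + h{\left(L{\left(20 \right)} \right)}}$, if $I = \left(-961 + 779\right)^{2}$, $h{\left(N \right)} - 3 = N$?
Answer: $\frac{1}{34727} \approx 2.8796 \cdot 10^{-5}$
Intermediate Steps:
$L{\left(W \right)} = 4 W^{2}$ ($L{\left(W \right)} = 2 W 2 W = 4 W^{2}$)
$h{\left(N \right)} = 3 + N$
$I = 33124$ ($I = \left(-182\right)^{2} = 33124$)
$\frac{1}{I + h{\left(L{\left(20 \right)} \right)}} = \frac{1}{33124 + \left(3 + 4 \cdot 20^{2}\right)} = \frac{1}{33124 + \left(3 + 4 \cdot 400\right)} = \frac{1}{33124 + \left(3 + 1600\right)} = \frac{1}{33124 + 1603} = \frac{1}{34727}$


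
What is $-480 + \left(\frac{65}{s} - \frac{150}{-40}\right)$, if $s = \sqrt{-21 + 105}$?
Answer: $- \frac{1905}{4} + \frac{65 \sqrt{21}}{42} \approx -469.16$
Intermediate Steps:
$s = 2 \sqrt{21}$ ($s = \sqrt{84} = 2 \sqrt{21} \approx 9.1651$)
$-480 + \left(\frac{65}{s} - \frac{150}{-40}\right) = -480 - \left(- \frac{15}{4} - 65 \frac{\sqrt{21}}{42}\right) = -480 + \left(\frac{65 \sqrt{21}}{42} + \frac{15}{4}\right) = -480 + \left(\frac{15}{4} + \frac{65 \sqrt{21}}{42}\right) = - \frac{1905}{4} + \frac{65 \sqrt{21}}{42}$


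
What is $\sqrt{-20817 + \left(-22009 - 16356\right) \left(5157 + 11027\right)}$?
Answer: $i \sqrt{620919977} \approx 24918.0 i$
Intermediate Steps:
$\sqrt{-20817 + \left(-22009 - 16356\right) \left(5157 + 11027\right)} = \sqrt{-20817 - 620899160} = \sqrt{-620919977} = i \sqrt{620919977}$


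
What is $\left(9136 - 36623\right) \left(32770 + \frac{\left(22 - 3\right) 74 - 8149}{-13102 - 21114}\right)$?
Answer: $- \frac{30820212786681}{34216} \approx -9.0075 \cdot 10^{8}$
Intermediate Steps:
$\left(9136 - 36623\right) \left(32770 + \frac{\left(22 - 3\right) 74 - 8149}{-13102 - 21114}\right) = - 27487 \left(32770 + \frac{19 \cdot 74 - 8149}{-34216}\right) = - 27487 \left(32770 + \left(1406 - 8149\right) \left(- \frac{1}{34216}\right)\right) = - 27487 \left(32770 - - \frac{6743}{34216}\right) = - 27487 \left(32770 + \frac{6743}{34216}\right) = \left(-27487\right) \frac{1121265063}{34216} = - \frac{30820212786681}{34216}$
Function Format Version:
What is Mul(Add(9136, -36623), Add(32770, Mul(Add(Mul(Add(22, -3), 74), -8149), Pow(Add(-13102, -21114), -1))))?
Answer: Rational(-30820212786681, 34216) ≈ -9.0075e+8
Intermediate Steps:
Mul(Add(9136, -36623), Add(32770, Mul(Add(Mul(Add(22, -3), 74), -8149), Pow(Add(-13102, -21114), -1)))) = Mul(-27487, Add(32770, Mul(Add(Mul(19, 74), -8149), Pow(-34216, -1)))) = Mul(-27487, Add(32770, Mul(Add(1406, -8149), Rational(-1, 34216)))) = Mul(-27487, Add(32770, Mul(-6743, Rational(-1, 34216)))) = Mul(-27487, Add(32770, Rational(6743, 34216))) = Mul(-27487, Rational(1121265063, 34216)) = Rational(-30820212786681, 34216)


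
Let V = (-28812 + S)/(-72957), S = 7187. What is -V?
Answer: -21625/72957 ≈ -0.29641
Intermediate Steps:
V = 21625/72957 (V = (-28812 + 7187)/(-72957) = -21625*(-1/72957) = 21625/72957 ≈ 0.29641)
-V = -1*21625/72957 = -21625/72957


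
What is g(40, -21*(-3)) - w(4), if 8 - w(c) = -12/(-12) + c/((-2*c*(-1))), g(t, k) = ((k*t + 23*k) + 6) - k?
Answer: 7811/2 ≈ 3905.5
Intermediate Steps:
g(t, k) = 6 + 22*k + k*t (g(t, k) = ((23*k + k*t) + 6) - k = (6 + 23*k + k*t) - k = 6 + 22*k + k*t)
w(c) = 13/2 (w(c) = 8 - (-12/(-12) + c/((-2*c*(-1)))) = 8 - (-12*(-1/12) + c/((2*c))) = 8 - (1 + c*(1/(2*c))) = 8 - (1 + ½) = 8 - 1*3/2 = 8 - 3/2 = 13/2)
g(40, -21*(-3)) - w(4) = (6 + 22*(-21*(-3)) - 21*(-3)*40) - 1*13/2 = (6 + 22*63 + 63*40) - 13/2 = (6 + 1386 + 2520) - 13/2 = 3912 - 13/2 = 7811/2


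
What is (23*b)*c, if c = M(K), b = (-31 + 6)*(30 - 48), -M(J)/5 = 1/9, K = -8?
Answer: -5750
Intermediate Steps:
M(J) = -5/9
b = 450 (b = -25*(-18) = 450)
c = -5/9 ≈ -0.55556
(23*b)*c = (23*450)*(-5/9) = 10350*(-5/9) = -5750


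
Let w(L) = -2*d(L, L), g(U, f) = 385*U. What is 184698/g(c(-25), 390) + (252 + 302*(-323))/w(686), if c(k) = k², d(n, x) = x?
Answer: 1690341029/23581250 ≈ 71.682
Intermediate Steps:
w(L) = -2*L
184698/g(c(-25), 390) + (252 + 302*(-323))/w(686) = 184698/((385*(-25)²)) + (252 + 302*(-323))/((-2*686)) = 184698/((385*625)) + (252 - 97546)/(-1372) = 184698/240625 - 97294*(-1/1372) = 184698*(1/240625) + 48647/686 = 184698/240625 + 48647/686 = 1690341029/23581250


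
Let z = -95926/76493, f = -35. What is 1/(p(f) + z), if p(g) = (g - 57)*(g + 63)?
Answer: -76493/197141894 ≈ -0.00038801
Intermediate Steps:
z = -95926/76493 (z = -95926*1/76493 = -95926/76493 ≈ -1.2540)
p(g) = (-57 + g)*(63 + g)
1/(p(f) + z) = 1/((-3591 + (-35)² + 6*(-35)) - 95926/76493) = 1/((-3591 + 1225 - 210) - 95926/76493) = 1/(-2576 - 95926/76493) = 1/(-197141894/76493) = -76493/197141894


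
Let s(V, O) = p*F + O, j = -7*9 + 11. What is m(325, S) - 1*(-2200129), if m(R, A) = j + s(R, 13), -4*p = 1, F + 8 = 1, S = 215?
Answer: 8800367/4 ≈ 2.2001e+6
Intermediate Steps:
F = -7 (F = -8 + 1 = -7)
p = -1/4 (p = -1/4*1 = -1/4 ≈ -0.25000)
j = -52 (j = -63 + 11 = -52)
s(V, O) = 7/4 + O (s(V, O) = -1/4*(-7) + O = 7/4 + O)
m(R, A) = -149/4 (m(R, A) = -52 + (7/4 + 13) = -52 + 59/4 = -149/4)
m(325, S) - 1*(-2200129) = -149/4 - 1*(-2200129) = -149/4 + 2200129 = 8800367/4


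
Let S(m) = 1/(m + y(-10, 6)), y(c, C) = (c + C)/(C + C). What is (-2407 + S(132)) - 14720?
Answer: -6765162/395 ≈ -17127.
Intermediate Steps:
y(c, C) = (C + c)/(2*C) (y(c, C) = (C + c)/((2*C)) = (C + c)*(1/(2*C)) = (C + c)/(2*C))
S(m) = 1/(-⅓ + m) (S(m) = 1/(m + (½)*(6 - 10)/6) = 1/(m + (½)*(⅙)*(-4)) = 1/(m - ⅓) = 1/(-⅓ + m))
(-2407 + S(132)) - 14720 = (-2407 + 3/(-1 + 3*132)) - 14720 = (-2407 + 3/(-1 + 396)) - 14720 = (-2407 + 3/395) - 14720 = -950762/395 - 14720 = -6765162/395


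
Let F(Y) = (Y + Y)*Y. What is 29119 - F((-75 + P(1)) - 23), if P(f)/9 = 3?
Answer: 19037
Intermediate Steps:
P(f) = 27 (P(f) = 9*3 = 27)
F(Y) = 2*Y² (F(Y) = (2*Y)*Y = 2*Y²)
29119 - F((-75 + P(1)) - 23) = 29119 - 2*((-75 + 27) - 23)² = 29119 - 2*(-48 - 23)² = 29119 - 2*(-71)² = 29119 - 2*5041 = 29119 - 1*10082 = 29119 - 10082 = 19037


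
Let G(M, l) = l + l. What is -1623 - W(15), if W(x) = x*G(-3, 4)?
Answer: -1743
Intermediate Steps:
G(M, l) = 2*l
W(x) = 8*x (W(x) = x*(2*4) = x*8 = 8*x)
-1623 - W(15) = -1623 - 8*15 = -1623 - 1*120 = -1623 - 120 = -1743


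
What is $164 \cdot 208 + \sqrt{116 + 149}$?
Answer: $34112 + \sqrt{265} \approx 34128.0$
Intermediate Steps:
$164 \cdot 208 + \sqrt{116 + 149} = 34112 + \sqrt{265}$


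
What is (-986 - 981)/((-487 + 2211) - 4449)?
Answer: 1967/2725 ≈ 0.72184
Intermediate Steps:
(-986 - 981)/((-487 + 2211) - 4449) = -1967/(1724 - 4449) = -1967/(-2725) = -1967*(-1/2725) = 1967/2725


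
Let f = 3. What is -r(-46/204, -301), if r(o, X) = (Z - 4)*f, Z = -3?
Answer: 21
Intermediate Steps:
r(o, X) = -21 (r(o, X) = (-3 - 4)*3 = -7*3 = -21)
-r(-46/204, -301) = -1*(-21) = 21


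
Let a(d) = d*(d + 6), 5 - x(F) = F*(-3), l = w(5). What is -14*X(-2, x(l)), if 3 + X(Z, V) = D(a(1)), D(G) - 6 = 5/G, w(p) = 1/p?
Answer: -52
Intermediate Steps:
l = ⅕ (l = 1/5 = ⅕ ≈ 0.20000)
x(F) = 5 + 3*F (x(F) = 5 - F*(-3) = 5 - (-3)*F = 5 + 3*F)
a(d) = d*(6 + d)
D(G) = 6 + 5/G
X(Z, V) = 26/7 (X(Z, V) = -3 + (6 + 5/((1*(6 + 1)))) = -3 + (6 + 5/((1*7))) = -3 + (6 + 5/7) = -3 + 47/7 = 26/7)
-14*X(-2, x(l)) = -14*26/7 = -52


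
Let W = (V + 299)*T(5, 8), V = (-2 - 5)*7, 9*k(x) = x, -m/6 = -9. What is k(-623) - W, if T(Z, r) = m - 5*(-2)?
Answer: -144623/9 ≈ -16069.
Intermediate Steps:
m = 54 (m = -6*(-9) = 54)
k(x) = x/9
T(Z, r) = 64 (T(Z, r) = 54 - 5*(-2) = 54 - 1*(-10) = 54 + 10 = 64)
V = -49 (V = -7*7 = -49)
W = 16000 (W = (-49 + 299)*64 = 250*64 = 16000)
k(-623) - W = (1/9)*(-623) - 1*16000 = -623/9 - 16000 = -144623/9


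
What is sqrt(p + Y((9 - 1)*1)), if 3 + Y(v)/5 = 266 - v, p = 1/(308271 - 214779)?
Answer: sqrt(6317721953)/2226 ≈ 35.707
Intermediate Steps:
p = 1/93492 ≈ 1.0696e-5
Y(v) = 1315 - 5*v (Y(v) = -15 + 5*(266 - v) = -15 + (1330 - 5*v) = 1315 - 5*v)
sqrt(p + Y((9 - 1)*1)) = sqrt(1/93492 + (1315 - 5*(9 - 1))) = sqrt(1/93492 + (1315 - 40)) = sqrt(1/93492 + 1275) = sqrt(119202301/93492) = sqrt(6317721953)/2226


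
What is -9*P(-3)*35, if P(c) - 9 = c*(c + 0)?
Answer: -5670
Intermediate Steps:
P(c) = 9 + c**2 (P(c) = 9 + c*(c + 0) = 9 + c*c = 9 + c**2)
-9*P(-3)*35 = -9*(9 + (-3)**2)*35 = -9*(9 + 9)*35 = -9*18*35 = -162*35 = -5670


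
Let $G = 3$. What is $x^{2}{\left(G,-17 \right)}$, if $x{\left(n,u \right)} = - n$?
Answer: $9$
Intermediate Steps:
$x^{2}{\left(G,-17 \right)} = \left(\left(-1\right) 3\right)^{2} = \left(-3\right)^{2} = 9$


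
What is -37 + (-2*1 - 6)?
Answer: -45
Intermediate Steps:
-37 + (-2*1 - 6) = -37 + (-2 - 6) = -37 - 8 = -45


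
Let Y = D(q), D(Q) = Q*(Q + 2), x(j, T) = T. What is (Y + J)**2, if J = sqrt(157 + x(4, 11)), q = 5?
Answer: 1393 + 140*sqrt(42) ≈ 2300.3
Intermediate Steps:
D(Q) = Q*(2 + Q)
Y = 35 (Y = 5*(2 + 5) = 5*7 = 35)
J = 2*sqrt(42) (J = sqrt(157 + 11) = sqrt(168) = 2*sqrt(42) ≈ 12.961)
(Y + J)**2 = (35 + 2*sqrt(42))**2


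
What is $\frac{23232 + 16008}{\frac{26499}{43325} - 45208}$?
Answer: $- \frac{1700073000}{1958610101} \approx -0.868$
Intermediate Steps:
$\frac{23232 + 16008}{\frac{26499}{43325} - 45208} = \frac{39240}{26499 \cdot \frac{1}{43325} - 45208} = \frac{39240}{\frac{26499}{43325} - 45208} = \frac{39240}{- \frac{1958610101}{43325}} = 39240 \left(- \frac{43325}{1958610101}\right) = - \frac{1700073000}{1958610101}$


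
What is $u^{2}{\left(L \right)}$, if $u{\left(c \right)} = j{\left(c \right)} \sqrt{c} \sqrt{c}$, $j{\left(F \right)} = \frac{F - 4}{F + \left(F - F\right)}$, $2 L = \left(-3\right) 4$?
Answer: $100$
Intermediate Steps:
$L = -6$ ($L = \frac{\left(-3\right) 4}{2} = \frac{1}{2} \left(-12\right) = -6$)
$j{\left(F \right)} = \frac{-4 + F}{F}$ ($j{\left(F \right)} = \frac{-4 + F}{F + 0} = \frac{-4 + F}{F}$)
$u{\left(c \right)} = -4 + c$ ($u{\left(c \right)} = \frac{-4 + c}{c} \sqrt{c} \sqrt{c} = \frac{-4 + c}{\sqrt{c}} \sqrt{c} = -4 + c$)
$u^{2}{\left(L \right)} = \left(-4 - 6\right)^{2} = \left(-10\right)^{2} = 100$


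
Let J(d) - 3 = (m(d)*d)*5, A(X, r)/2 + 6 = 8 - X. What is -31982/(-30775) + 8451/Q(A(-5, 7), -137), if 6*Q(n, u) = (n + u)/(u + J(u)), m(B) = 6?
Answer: 2207556319462/1261775 ≈ 1.7496e+6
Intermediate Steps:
A(X, r) = 4 - 2*X (A(X, r) = -12 + 2*(8 - X) = -12 + (16 - 2*X) = 4 - 2*X)
J(d) = 3 + 30*d (J(d) = 3 + (6*d)*5 = 3 + 30*d)
Q(n, u) = (n + u)/(6*(3 + 31*u)) (Q(n, u) = ((n + u)/(u + (3 + 30*u)))/6 = ((n + u)/(3 + 31*u))/6 = (n + u)/(6*(3 + 31*u)))
-31982/(-30775) + 8451/Q(A(-5, 7), -137) = -31982/(-30775) + 8451/((((4 - 2*(-5)) - 137)/(6*(3 + 31*(-137))))) = -31982*(-1/30775) + 8451/((((4 + 10) - 137)/(6*(3 - 4247)))) = 31982/30775 + 8451/(((⅙)*(14 - 137)/(-4244))) = 31982/30775 + 8451/(((⅙)*(-1/4244)*(-123))) = 31982/30775 + 8451/(41/8488) = 31982/30775 + 8451*(8488/41) = 31982/30775 + 71732088/41 = 2207556319462/1261775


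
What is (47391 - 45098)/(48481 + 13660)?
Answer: 2293/62141 ≈ 0.036900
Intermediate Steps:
(47391 - 45098)/(48481 + 13660) = 2293/62141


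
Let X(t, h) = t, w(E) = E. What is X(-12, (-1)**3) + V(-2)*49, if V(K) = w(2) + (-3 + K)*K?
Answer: 576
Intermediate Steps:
V(K) = 2 + K*(-3 + K) (V(K) = 2 + (-3 + K)*K = 2 + K*(-3 + K))
X(-12, (-1)**3) + V(-2)*49 = -12 + (2 + (-2)**2 - 3*(-2))*49 = -12 + (2 + 4 + 6)*49 = -12 + 12*49 = -12 + 588 = 576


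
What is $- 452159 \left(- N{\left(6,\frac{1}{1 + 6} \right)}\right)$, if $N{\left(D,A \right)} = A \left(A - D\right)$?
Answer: $- \frac{18538519}{49} \approx -3.7834 \cdot 10^{5}$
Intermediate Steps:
$- 452159 \left(- N{\left(6,\frac{1}{1 + 6} \right)}\right) = - 452159 \left(- \frac{\frac{1}{1 + 6} - 6}{1 + 6}\right) = - 452159 \left(- \frac{\frac{1}{7} - 6}{7}\right) = - 452159 \left(- \frac{-41}{7 \cdot 7}\right) = - 452159 \left(\left(-1\right) \left(- \frac{41}{49}\right)\right) = \left(-452159\right) \frac{41}{49} = - \frac{18538519}{49}$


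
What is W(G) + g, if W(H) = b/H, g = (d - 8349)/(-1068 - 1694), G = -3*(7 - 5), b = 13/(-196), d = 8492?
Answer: -66131/1624056 ≈ -0.040720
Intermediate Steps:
b = -13/196 (b = 13*(-1/196) = -13/196 ≈ -0.066326)
G = -6 (G = -3*2 = -6)
g = -143/2762 (g = (8492 - 8349)/(-1068 - 1694) = 143/(-2762) = 143*(-1/2762) = -143/2762 ≈ -0.051774)
W(H) = -13/(196*H)
W(G) + g = -13/196/(-6) - 143/2762 = -13/196*(-⅙) - 143/2762 = 13/1176 - 143/2762 = -66131/1624056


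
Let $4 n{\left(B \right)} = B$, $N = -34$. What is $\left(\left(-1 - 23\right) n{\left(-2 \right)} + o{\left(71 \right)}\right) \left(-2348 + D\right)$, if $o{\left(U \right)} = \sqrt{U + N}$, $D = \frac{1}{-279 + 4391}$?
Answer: $- \frac{28964925}{1028} - \frac{9654975 \sqrt{37}}{4112} \approx -42458.0$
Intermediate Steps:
$D = \frac{1}{4112} \approx 0.00024319$
$o{\left(U \right)} = \sqrt{-34 + U}$ ($o{\left(U \right)} = \sqrt{U - 34} = \sqrt{-34 + U}$)
$n{\left(B \right)} = \frac{B}{4}$
$\left(\left(-1 - 23\right) n{\left(-2 \right)} + o{\left(71 \right)}\right) \left(-2348 + D\right) = \left(\left(-1 - 23\right) \frac{1}{4} \left(-2\right) + \sqrt{-34 + 71}\right) \left(-2348 + \frac{1}{4112}\right) = \left(\left(-24\right) \left(- \frac{1}{2}\right) + \sqrt{37}\right) \left(- \frac{9654975}{4112}\right) = \left(12 + \sqrt{37}\right) \left(- \frac{9654975}{4112}\right) = - \frac{28964925}{1028} - \frac{9654975 \sqrt{37}}{4112}$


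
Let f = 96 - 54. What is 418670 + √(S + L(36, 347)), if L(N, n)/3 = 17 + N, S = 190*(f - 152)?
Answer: 418670 + I*√20741 ≈ 4.1867e+5 + 144.02*I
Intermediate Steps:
f = 42
S = -20900 (S = 190*(42 - 152) = 190*(-110) = -20900)
L(N, n) = 51 + 3*N (L(N, n) = 3*(17 + N) = 51 + 3*N)
418670 + √(S + L(36, 347)) = 418670 + √(-20900 + (51 + 3*36)) = 418670 + √(-20900 + (51 + 108)) = 418670 + √(-20900 + 159) = 418670 + √(-20741) = 418670 + I*√20741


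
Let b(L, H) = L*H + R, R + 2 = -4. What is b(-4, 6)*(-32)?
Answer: 960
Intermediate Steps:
R = -6 (R = -2 - 4 = -6)
b(L, H) = -6 + H*L (b(L, H) = L*H - 6 = H*L - 6 = -6 + H*L)
b(-4, 6)*(-32) = (-6 + 6*(-4))*(-32) = (-6 - 24)*(-32) = -30*(-32) = 960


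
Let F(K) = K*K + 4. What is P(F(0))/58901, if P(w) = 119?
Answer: 119/58901 ≈ 0.0020203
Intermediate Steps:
F(K) = 4 + K**2 (F(K) = K**2 + 4 = 4 + K**2)
P(F(0))/58901 = 119/58901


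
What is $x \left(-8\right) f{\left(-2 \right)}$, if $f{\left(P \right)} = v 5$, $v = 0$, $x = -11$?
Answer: $0$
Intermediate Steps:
$f{\left(P \right)} = 0$ ($f{\left(P \right)} = 0 \cdot 5 = 0$)
$x \left(-8\right) f{\left(-2 \right)} = \left(-11\right) \left(-8\right) 0 = 88 \cdot 0 = 0$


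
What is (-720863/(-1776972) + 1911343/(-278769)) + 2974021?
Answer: 491073949073317693/165121569156 ≈ 2.9740e+6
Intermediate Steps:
(-720863/(-1776972) + 1911343/(-278769)) + 2974021 = (-720863*(-1/1776972) + 1911343*(-1/278769)) + 2974021 = (720863/1776972 - 1911343/278769) + 2974021 = -1065149578583/165121569156 + 2974021 = 491073949073317693/165121569156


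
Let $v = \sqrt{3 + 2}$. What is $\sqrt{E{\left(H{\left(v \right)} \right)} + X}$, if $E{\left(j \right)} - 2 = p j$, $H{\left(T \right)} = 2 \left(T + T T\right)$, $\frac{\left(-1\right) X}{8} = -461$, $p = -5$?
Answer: $\sqrt{3640 - 10 \sqrt{5}} \approx 60.147$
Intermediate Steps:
$v = \sqrt{5} \approx 2.2361$
$X = 3688$ ($X = \left(-8\right) \left(-461\right) = 3688$)
$H{\left(T \right)} = 2 T + 2 T^{2}$ ($H{\left(T \right)} = 2 \left(T + T^{2}\right) = 2 T + 2 T^{2}$)
$E{\left(j \right)} = 2 - 5 j$
$\sqrt{E{\left(H{\left(v \right)} \right)} + X} = \sqrt{\left(2 - 5 \cdot 2 \sqrt{5} \left(1 + \sqrt{5}\right)\right) + 3688} = \sqrt{\left(2 - 10 \sqrt{5} \left(1 + \sqrt{5}\right)\right) + 3688} = \sqrt{3690 - 10 \sqrt{5} \left(1 + \sqrt{5}\right)}$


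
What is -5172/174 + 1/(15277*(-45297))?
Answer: -596505955907/20068065801 ≈ -29.724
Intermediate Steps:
-5172/174 + 1/(15277*(-45297)) = -5172*1/174 + (1/15277)*(-1/45297) = -862/29 - 1/692002269 = -596505955907/20068065801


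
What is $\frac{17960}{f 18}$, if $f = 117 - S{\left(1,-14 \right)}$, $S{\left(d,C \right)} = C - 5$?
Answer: $\frac{2245}{306} \approx 7.3366$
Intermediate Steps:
$S{\left(d,C \right)} = -5 + C$
$f = 136$ ($f = 117 - \left(-5 - 14\right) = 117 - -19 = 117 + 19 = 136$)
$\frac{17960}{f 18} = \frac{17960}{136 \cdot 18} = \frac{17960}{2448} = 17960 \cdot \frac{1}{2448} = \frac{2245}{306}$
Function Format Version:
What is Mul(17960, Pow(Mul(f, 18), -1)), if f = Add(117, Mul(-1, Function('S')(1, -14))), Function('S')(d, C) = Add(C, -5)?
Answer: Rational(2245, 306) ≈ 7.3366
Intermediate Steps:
Function('S')(d, C) = Add(-5, C)
f = 136 (f = Add(117, Mul(-1, Add(-5, -14))) = Add(117, Mul(-1, -19)) = Add(117, 19) = 136)
Mul(17960, Pow(Mul(f, 18), -1)) = Mul(17960, Pow(Mul(136, 18), -1)) = Mul(17960, Pow(2448, -1)) = Mul(17960, Rational(1, 2448)) = Rational(2245, 306)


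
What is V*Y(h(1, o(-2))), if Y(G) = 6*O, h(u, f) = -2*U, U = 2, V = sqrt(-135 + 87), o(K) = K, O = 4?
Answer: 96*I*sqrt(3) ≈ 166.28*I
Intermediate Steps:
V = 4*I*sqrt(3) (V = sqrt(-48) = 4*I*sqrt(3) ≈ 6.9282*I)
h(u, f) = -4 (h(u, f) = -2*2 = -4)
Y(G) = 24 (Y(G) = 6*4 = 24)
V*Y(h(1, o(-2))) = (4*I*sqrt(3))*24 = 96*I*sqrt(3)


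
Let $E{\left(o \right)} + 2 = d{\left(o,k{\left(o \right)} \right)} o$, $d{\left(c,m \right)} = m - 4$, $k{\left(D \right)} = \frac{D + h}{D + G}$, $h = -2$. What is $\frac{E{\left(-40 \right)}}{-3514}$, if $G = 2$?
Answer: $- \frac{1081}{33383} \approx -0.032382$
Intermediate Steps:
$k{\left(D \right)} = \frac{-2 + D}{2 + D}$ ($k{\left(D \right)} = \frac{D - 2}{D + 2} = \frac{-2 + D}{2 + D}$)
$d{\left(c,m \right)} = -4 + m$ ($d{\left(c,m \right)} = m - 4 = -4 + m$)
$E{\left(o \right)} = -2 + o \left(-4 + \frac{-2 + o}{2 + o}\right)$ ($E{\left(o \right)} = -2 + \left(-4 + \frac{-2 + o}{2 + o}\right) o = -2 + o \left(-4 + \frac{-2 + o}{2 + o}\right)$)
$\frac{E{\left(-40 \right)}}{-3514} = \frac{\frac{1}{2 - 40} \left(-4 - -480 - 3 \left(-40\right)^{2}\right)}{-3514} = \frac{-4 + 480 - 4800}{-38} \left(- \frac{1}{3514}\right) = - \frac{-4 + 480 - 4800}{38} \left(- \frac{1}{3514}\right) = \left(- \frac{1}{38}\right) \left(-4324\right) \left(- \frac{1}{3514}\right) = \frac{2162}{19} \left(- \frac{1}{3514}\right) = - \frac{1081}{33383}$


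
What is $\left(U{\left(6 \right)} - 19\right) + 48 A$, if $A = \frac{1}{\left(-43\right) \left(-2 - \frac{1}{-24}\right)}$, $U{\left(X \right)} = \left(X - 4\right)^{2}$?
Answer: $- \frac{29163}{2021} \approx -14.43$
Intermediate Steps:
$U{\left(X \right)} = \left(-4 + X\right)^{2}$
$A = \frac{24}{2021}$ ($A = - \frac{1}{43 \left(-2 - - \frac{1}{24}\right)} = - \frac{1}{43 \left(-2 + \frac{1}{24}\right)} = - \frac{1}{43 \left(- \frac{47}{24}\right)} = \left(- \frac{1}{43}\right) \left(- \frac{24}{47}\right) = \frac{24}{2021} \approx 0.011875$)
$\left(U{\left(6 \right)} - 19\right) + 48 A = \left(\left(-4 + 6\right)^{2} - 19\right) + 48 \cdot \frac{24}{2021} = \left(2^{2} - 19\right) + \frac{1152}{2021} = \left(4 - 19\right) + \frac{1152}{2021} = -15 + \frac{1152}{2021} = - \frac{29163}{2021}$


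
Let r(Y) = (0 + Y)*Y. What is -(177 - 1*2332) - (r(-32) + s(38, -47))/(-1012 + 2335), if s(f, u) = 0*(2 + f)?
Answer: 2850041/1323 ≈ 2154.2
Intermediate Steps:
r(Y) = Y² (r(Y) = Y*Y = Y²)
s(f, u) = 0
-(177 - 1*2332) - (r(-32) + s(38, -47))/(-1012 + 2335) = -(177 - 1*2332) - ((-32)² + 0)/(-1012 + 2335) = -(177 - 2332) - (1024 + 0)/1323 = -1*(-2155) - 1024/1323 = 2155 - 1*1024/1323 = 2155 - 1024/1323 = 2850041/1323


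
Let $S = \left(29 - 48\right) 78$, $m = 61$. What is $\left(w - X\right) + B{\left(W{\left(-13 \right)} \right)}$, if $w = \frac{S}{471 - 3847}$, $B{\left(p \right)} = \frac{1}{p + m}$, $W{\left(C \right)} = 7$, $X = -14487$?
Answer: $\frac{415731971}{28696} \approx 14487.0$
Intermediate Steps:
$S = -1482$ ($S = \left(-19\right) 78 = -1482$)
$B{\left(p \right)} = \frac{1}{61 + p}$ ($B{\left(p \right)} = \frac{1}{p + 61} = \frac{1}{61 + p}$)
$w = \frac{741}{1688}$ ($w = - \frac{1482}{471 - 3847} = - \frac{1482}{-3376} = \left(-1482\right) \left(- \frac{1}{3376}\right) = \frac{741}{1688} \approx 0.43898$)
$\left(w - X\right) + B{\left(W{\left(-13 \right)} \right)} = \left(\frac{741}{1688} - -14487\right) + \frac{1}{61 + 7} = \left(\frac{741}{1688} + 14487\right) + \frac{1}{68} = \frac{24454797}{1688} + \frac{1}{68} = \frac{415731971}{28696}$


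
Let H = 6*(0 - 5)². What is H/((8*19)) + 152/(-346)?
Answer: 7199/13148 ≈ 0.54754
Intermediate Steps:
H = 150 (H = 6*(-5)² = 6*25 = 150)
H/((8*19)) + 152/(-346) = 150/((8*19)) + 152/(-346) = 150/152 + 152*(-1/346) = 150*(1/152) - 76/173 = 75/76 - 76/173 = 7199/13148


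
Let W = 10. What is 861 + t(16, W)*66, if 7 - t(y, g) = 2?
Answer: 1191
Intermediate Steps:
t(y, g) = 5 (t(y, g) = 7 - 1*2 = 7 - 2 = 5)
861 + t(16, W)*66 = 861 + 5*66 = 861 + 330 = 1191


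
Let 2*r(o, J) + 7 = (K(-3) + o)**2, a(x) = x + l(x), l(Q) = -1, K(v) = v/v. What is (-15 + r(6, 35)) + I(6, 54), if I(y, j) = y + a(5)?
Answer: 16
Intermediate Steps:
K(v) = 1
a(x) = -1 + x (a(x) = x - 1 = -1 + x)
r(o, J) = -7/2 + (1 + o)**2/2
I(y, j) = 4 + y (I(y, j) = y + (-1 + 5) = y + 4 = 4 + y)
(-15 + r(6, 35)) + I(6, 54) = (-15 + (-7/2 + (1 + 6)**2/2)) + (4 + 6) = (-15 + (-7/2 + (1/2)*7**2)) + 10 = (-15 + (-7/2 + (1/2)*49)) + 10 = (-15 + (-7/2 + 49/2)) + 10 = (-15 + 21) + 10 = 6 + 10 = 16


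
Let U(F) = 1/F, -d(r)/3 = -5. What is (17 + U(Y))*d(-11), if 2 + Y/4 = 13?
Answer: 11235/44 ≈ 255.34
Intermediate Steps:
Y = 44 (Y = -8 + 4*13 = -8 + 52 = 44)
d(r) = 15 (d(r) = -3*(-5) = 15)
(17 + U(Y))*d(-11) = (17 + 1/44)*15 = (749/44)*15 = 11235/44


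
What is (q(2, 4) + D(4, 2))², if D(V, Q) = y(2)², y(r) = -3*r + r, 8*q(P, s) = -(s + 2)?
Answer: 3721/16 ≈ 232.56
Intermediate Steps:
q(P, s) = -¼ - s/8 (q(P, s) = (-(s + 2))/8 = (-(2 + s))/8 = (-2 - s)/8 = -¼ - s/8)
y(r) = -2*r
D(V, Q) = 16 (D(V, Q) = (-2*2)² = (-4)² = 16)
(q(2, 4) + D(4, 2))² = ((-¼ - ⅛*4) + 16)² = ((-¼ - ½) + 16)² = (-¾ + 16)² = (61/4)² = 3721/16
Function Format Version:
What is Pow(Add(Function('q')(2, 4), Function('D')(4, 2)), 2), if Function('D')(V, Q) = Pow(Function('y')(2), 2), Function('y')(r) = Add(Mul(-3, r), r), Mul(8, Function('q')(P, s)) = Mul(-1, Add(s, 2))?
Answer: Rational(3721, 16) ≈ 232.56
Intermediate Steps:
Function('q')(P, s) = Add(Rational(-1, 4), Mul(Rational(-1, 8), s)) (Function('q')(P, s) = Mul(Rational(1, 8), Mul(-1, Add(s, 2))) = Mul(Rational(1, 8), Mul(-1, Add(2, s))) = Mul(Rational(1, 8), Add(-2, Mul(-1, s))) = Add(Rational(-1, 4), Mul(Rational(-1, 8), s)))
Function('y')(r) = Mul(-2, r)
Function('D')(V, Q) = 16 (Function('D')(V, Q) = Pow(Mul(-2, 2), 2) = Pow(-4, 2) = 16)
Pow(Add(Function('q')(2, 4), Function('D')(4, 2)), 2) = Pow(Add(Add(Rational(-1, 4), Mul(Rational(-1, 8), 4)), 16), 2) = Pow(Add(Add(Rational(-1, 4), Rational(-1, 2)), 16), 2) = Pow(Add(Rational(-3, 4), 16), 2) = Pow(Rational(61, 4), 2) = Rational(3721, 16)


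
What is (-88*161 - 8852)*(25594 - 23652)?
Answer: -44704840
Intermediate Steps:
(-88*161 - 8852)*(25594 - 23652) = (-14168 - 8852)*1942 = -23020*1942 = -44704840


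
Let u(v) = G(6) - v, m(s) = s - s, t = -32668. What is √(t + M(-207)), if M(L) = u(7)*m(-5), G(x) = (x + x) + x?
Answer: 2*I*√8167 ≈ 180.74*I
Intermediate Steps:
m(s) = 0
G(x) = 3*x (G(x) = 2*x + x = 3*x)
u(v) = 18 - v (u(v) = 3*6 - v = 18 - v)
M(L) = 0 (M(L) = (18 - 1*7)*0 = (18 - 7)*0 = 11*0 = 0)
√(t + M(-207)) = √(-32668 + 0) = √(-32668) = 2*I*√8167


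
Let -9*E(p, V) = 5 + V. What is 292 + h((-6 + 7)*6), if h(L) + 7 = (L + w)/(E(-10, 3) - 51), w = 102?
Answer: 132123/467 ≈ 282.92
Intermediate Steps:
E(p, V) = -5/9 - V/9 (E(p, V) = -(5 + V)/9 = -5/9 - V/9)
h(L) = -4187/467 - 9*L/467 (h(L) = -7 + (L + 102)/((-5/9 - ⅑*3) - 51) = -7 + (102 + L)/((-5/9 - ⅓) - 51) = -7 + (102 + L)/(-8/9 - 51) = -7 + (102 + L)/(-467/9) = -7 + (102 + L)*(-9/467) = -7 + (-918/467 - 9*L/467) = -4187/467 - 9*L/467)
292 + h((-6 + 7)*6) = 292 + (-4187/467 - 9*(-6 + 7)*6/467) = 292 + (-4187/467 - 9*6/467) = 292 + (-4187/467 - 9/467*6) = 292 + (-4187/467 - 54/467) = 292 - 4241/467 = 132123/467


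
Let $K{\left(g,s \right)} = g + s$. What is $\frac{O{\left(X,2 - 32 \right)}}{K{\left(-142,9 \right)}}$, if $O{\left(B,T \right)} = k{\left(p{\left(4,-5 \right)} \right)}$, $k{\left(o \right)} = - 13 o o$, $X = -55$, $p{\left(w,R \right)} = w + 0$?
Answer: $\frac{208}{133} \approx 1.5639$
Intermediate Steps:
$p{\left(w,R \right)} = w$
$k{\left(o \right)} = - 13 o^{2}$
$O{\left(B,T \right)} = -208$ ($O{\left(B,T \right)} = - 13 \cdot 4^{2} = \left(-13\right) 16 = -208$)
$\frac{O{\left(X,2 - 32 \right)}}{K{\left(-142,9 \right)}} = - \frac{208}{-142 + 9} = - \frac{208}{-133} = \left(-208\right) \left(- \frac{1}{133}\right) = \frac{208}{133}$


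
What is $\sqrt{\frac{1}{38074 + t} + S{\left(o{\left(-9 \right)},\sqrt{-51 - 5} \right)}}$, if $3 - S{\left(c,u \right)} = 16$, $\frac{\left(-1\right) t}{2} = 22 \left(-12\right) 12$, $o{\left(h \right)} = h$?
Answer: $\frac{i \sqrt{25639180890}}{44410} \approx 3.6055 i$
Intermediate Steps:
$t = 6336$ ($t = - 2 \cdot 22 \left(-12\right) 12 = - 2 \left(\left(-264\right) 12\right) = \left(-2\right) \left(-3168\right) = 6336$)
$S{\left(c,u \right)} = -13$ ($S{\left(c,u \right)} = 3 - 16 = -13$)
$\sqrt{\frac{1}{38074 + t} + S{\left(o{\left(-9 \right)},\sqrt{-51 - 5} \right)}} = \sqrt{\frac{1}{38074 + 6336} - 13} = \sqrt{\frac{1}{44410} - 13} = \sqrt{- \frac{577329}{44410}} = \frac{i \sqrt{25639180890}}{44410}$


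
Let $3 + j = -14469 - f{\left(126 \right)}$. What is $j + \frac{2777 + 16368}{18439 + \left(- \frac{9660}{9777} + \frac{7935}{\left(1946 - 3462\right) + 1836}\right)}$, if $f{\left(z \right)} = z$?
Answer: $- \frac{56211427743046}{3850898817} \approx -14597.0$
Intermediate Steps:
$j = -14598$ ($j = -3 - 14595 = -14598$)
$j + \frac{2777 + 16368}{18439 + \left(- \frac{9660}{9777} + \frac{7935}{\left(1946 - 3462\right) + 1836}\right)} = -14598 + \frac{2777 + 16368}{18439 + \left(- \frac{9660}{9777} + \frac{7935}{\left(1946 - 3462\right) + 1836}\right)} = -14598 + \frac{19145}{18439 + \left(\left(-9660\right) \frac{1}{9777} + \frac{7935}{-1516 + 1836}\right)} = -14598 + \frac{19145}{18439 - \left(\frac{3220}{3259} - \frac{7935}{320}\right)} = -14598 + \frac{19145}{18439 + \left(- \frac{3220}{3259} + 7935 \cdot \frac{1}{320}\right)} = -14598 + \frac{19145}{18439 + \left(- \frac{3220}{3259} + \frac{1587}{64}\right)} = -14598 + \frac{19145}{18439 + \frac{4965953}{208576}} = -14598 + \frac{19145}{\frac{3850898817}{208576}} = -14598 + 19145 \cdot \frac{208576}{3850898817} = -14598 + \frac{3993187520}{3850898817} = - \frac{56211427743046}{3850898817}$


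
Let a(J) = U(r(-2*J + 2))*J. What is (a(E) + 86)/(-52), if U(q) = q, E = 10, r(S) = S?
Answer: 47/26 ≈ 1.8077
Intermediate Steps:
a(J) = J*(2 - 2*J) (a(J) = (-2*J + 2)*J = (2 - 2*J)*J = J*(2 - 2*J))
(a(E) + 86)/(-52) = (2*10*(1 - 1*10) + 86)/(-52) = (2*10*(1 - 10) + 86)*(-1/52) = (2*10*(-9) + 86)*(-1/52) = (-180 + 86)*(-1/52) = -94*(-1/52) = 47/26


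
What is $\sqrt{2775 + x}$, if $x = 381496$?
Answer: $\sqrt{384271} \approx 619.9$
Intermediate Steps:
$\sqrt{2775 + x} = \sqrt{2775 + 381496} = \sqrt{384271}$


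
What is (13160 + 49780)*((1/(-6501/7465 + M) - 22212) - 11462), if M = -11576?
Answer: -183164982256179060/86421341 ≈ -2.1194e+9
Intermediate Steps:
(13160 + 49780)*((1/(-6501/7465 + M) - 22212) - 11462) = (13160 + 49780)*((1/(-6501/7465 - 11576) - 22212) - 11462) = 62940*((1/(-6501*1/7465 - 11576) - 22212) - 11462) = 62940*((1/(-6501/7465 - 11576) - 22212) - 11462) = 62940*((1/(-86421341/7465) - 22212) - 11462) = 62940*((-7465/86421341 - 22212) - 11462) = 62940*(-1919590833757/86421341 - 11462) = 62940*(-2910152244299/86421341) = -183164982256179060/86421341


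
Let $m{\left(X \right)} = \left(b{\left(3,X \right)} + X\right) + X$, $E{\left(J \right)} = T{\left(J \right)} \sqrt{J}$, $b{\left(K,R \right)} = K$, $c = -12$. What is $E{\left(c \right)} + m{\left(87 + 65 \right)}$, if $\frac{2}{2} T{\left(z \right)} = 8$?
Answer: $307 + 16 i \sqrt{3} \approx 307.0 + 27.713 i$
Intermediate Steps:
$T{\left(z \right)} = 8$
$E{\left(J \right)} = 8 \sqrt{J}$
$m{\left(X \right)} = 3 + 2 X$ ($m{\left(X \right)} = \left(3 + X\right) + X = 3 + 2 X$)
$E{\left(c \right)} + m{\left(87 + 65 \right)} = 8 \sqrt{-12} + \left(3 + 2 \left(87 + 65\right)\right) = 8 \cdot 2 i \sqrt{3} + \left(3 + 2 \cdot 152\right) = 16 i \sqrt{3} + \left(3 + 304\right) = 16 i \sqrt{3} + 307 = 307 + 16 i \sqrt{3}$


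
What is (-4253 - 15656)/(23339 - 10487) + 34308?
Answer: 440906507/12852 ≈ 34306.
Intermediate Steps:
(-4253 - 15656)/(23339 - 10487) + 34308 = -19909/12852 + 34308 = 440906507/12852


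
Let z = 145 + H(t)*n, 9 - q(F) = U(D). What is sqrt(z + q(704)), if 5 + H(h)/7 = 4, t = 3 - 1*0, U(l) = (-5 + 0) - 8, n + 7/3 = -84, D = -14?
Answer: sqrt(6942)/3 ≈ 27.773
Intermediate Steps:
n = -259/3 (n = -7/3 - 84 = -259/3 ≈ -86.333)
U(l) = -13 (U(l) = -5 - 8 = -13)
t = 3 (t = 3 + 0 = 3)
q(F) = 22 (q(F) = 9 - 1*(-13) = 9 + 13 = 22)
H(h) = -7 (H(h) = -35 + 7*4 = -35 + 28 = -7)
z = 2248/3 (z = 145 - 7*(-259/3) = 145 + 1813/3 = 2248/3 ≈ 749.33)
sqrt(z + q(704)) = sqrt(2248/3 + 22) = sqrt(2314/3) = sqrt(6942)/3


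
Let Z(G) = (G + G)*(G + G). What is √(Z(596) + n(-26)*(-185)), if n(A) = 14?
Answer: 3*√157586 ≈ 1190.9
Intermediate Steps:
Z(G) = 4*G² (Z(G) = (2*G)*(2*G) = 4*G²)
√(Z(596) + n(-26)*(-185)) = √(4*596² + 14*(-185)) = √(4*355216 - 2590) = √(1420864 - 2590) = √1418274 = 3*√157586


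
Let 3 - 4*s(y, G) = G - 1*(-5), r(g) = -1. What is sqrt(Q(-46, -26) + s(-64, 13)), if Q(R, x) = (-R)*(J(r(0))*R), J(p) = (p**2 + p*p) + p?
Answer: I*sqrt(8479)/2 ≈ 46.041*I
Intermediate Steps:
J(p) = p + 2*p**2 (J(p) = (p**2 + p**2) + p = 2*p**2 + p = p + 2*p**2)
s(y, G) = -1/2 - G/4 (s(y, G) = 3/4 - (G - 1*(-5))/4 = 3/4 - (G + 5)/4 = 3/4 - (5 + G)/4 = 3/4 + (-5/4 - G/4) = -1/2 - G/4)
Q(R, x) = -R**2 (Q(R, x) = (-R)*((-(1 + 2*(-1)))*R) = (-R)*((-(1 - 2))*R) = (-R)*((-1*(-1))*R) = (-R)*(1*R) = (-R)*R = -R**2)
sqrt(Q(-46, -26) + s(-64, 13)) = sqrt(-1*(-46)**2 + (-1/2 - 1/4*13)) = sqrt(-1*2116 + (-1/2 - 13/4)) = sqrt(-2116 - 15/4) = sqrt(-8479/4) = I*sqrt(8479)/2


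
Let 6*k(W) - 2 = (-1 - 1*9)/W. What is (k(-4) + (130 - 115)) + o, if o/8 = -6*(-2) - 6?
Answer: 255/4 ≈ 63.750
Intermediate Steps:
k(W) = ⅓ - 5/(3*W) (k(W) = ⅓ + ((-1 - 1*9)/W)/6 = ⅓ + ((-1 - 9)/W)/6 = ⅓ + (-10/W)/6 = ⅓ - 5/(3*W))
o = 48 (o = 8*(-6*(-2) - 6) = 8*(12 - 6) = 8*6 = 48)
(k(-4) + (130 - 115)) + o = ((⅓)*(-5 - 4)/(-4) + (130 - 115)) + 48 = ((⅓)*(-¼)*(-9) + 15) + 48 = (¾ + 15) + 48 = 63/4 + 48 = 255/4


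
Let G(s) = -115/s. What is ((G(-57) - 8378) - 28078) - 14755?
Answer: -2918912/57 ≈ -51209.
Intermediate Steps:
((G(-57) - 8378) - 28078) - 14755 = ((-115/(-57) - 8378) - 28078) - 14755 = ((-115*(-1/57) - 8378) - 28078) - 14755 = ((115/57 - 8378) - 28078) - 14755 = (-477431/57 - 28078) - 14755 = -2077877/57 - 14755 = -2918912/57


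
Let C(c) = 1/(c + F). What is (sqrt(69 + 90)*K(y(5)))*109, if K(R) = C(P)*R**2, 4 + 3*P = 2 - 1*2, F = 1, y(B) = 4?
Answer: -5232*sqrt(159) ≈ -65973.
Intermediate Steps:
P = -4/3 (P = -4/3 + (2 - 1*2)/3 = -4/3 + (2 - 2)/3 = -4/3 + (1/3)*0 = -4/3 + 0 = -4/3 ≈ -1.3333)
C(c) = 1/(1 + c) (C(c) = 1/(c + 1) = 1/(1 + c))
K(R) = -3*R**2 (K(R) = R**2/(1 - 4/3) = R**2/(-1/3) = -3*R**2)
(sqrt(69 + 90)*K(y(5)))*109 = (sqrt(69 + 90)*(-3*4**2))*109 = (sqrt(159)*(-3*16))*109 = (sqrt(159)*(-48))*109 = -48*sqrt(159)*109 = -5232*sqrt(159)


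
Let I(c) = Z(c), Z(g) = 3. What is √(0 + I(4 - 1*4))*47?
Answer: 47*√3 ≈ 81.406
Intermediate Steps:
I(c) = 3
√(0 + I(4 - 1*4))*47 = √(0 + 3)*47 = √3*47 = 47*√3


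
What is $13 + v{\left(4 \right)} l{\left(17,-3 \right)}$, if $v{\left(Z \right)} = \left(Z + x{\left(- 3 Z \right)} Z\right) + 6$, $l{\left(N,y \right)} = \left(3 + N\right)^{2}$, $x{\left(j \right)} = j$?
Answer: $-15187$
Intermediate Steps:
$v{\left(Z \right)} = 6 + Z - 3 Z^{2}$ ($v{\left(Z \right)} = \left(Z + - 3 Z Z\right) + 6 = \left(Z - 3 Z^{2}\right) + 6 = 6 + Z - 3 Z^{2}$)
$13 + v{\left(4 \right)} l{\left(17,-3 \right)} = 13 + \left(6 + 4 - 3 \cdot 4^{2}\right) \left(3 + 17\right)^{2} = 13 + \left(6 + 4 - 48\right) 20^{2} = 13 + \left(6 + 4 - 48\right) 400 = 13 - 15200 = -15187$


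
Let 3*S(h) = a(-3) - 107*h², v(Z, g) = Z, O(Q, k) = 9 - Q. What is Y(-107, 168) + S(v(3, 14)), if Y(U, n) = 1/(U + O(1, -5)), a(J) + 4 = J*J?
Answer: -31615/99 ≈ -319.34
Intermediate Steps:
a(J) = -4 + J² (a(J) = -4 + J*J = -4 + J²)
Y(U, n) = 1/(8 + U) (Y(U, n) = 1/(U + (9 - 1*1)) = 1/(U + (9 - 1)) = 1/(U + 8) = 1/(8 + U))
S(h) = 5/3 - 107*h²/3 (S(h) = ((-4 + (-3)²) - 107*h²)/3 = ((-4 + 9) - 107*h²)/3 = (5 - 107*h²)/3 = 5/3 - 107*h²/3)
Y(-107, 168) + S(v(3, 14)) = 1/(8 - 107) + (5/3 - 107/3*3²) = 1/(-99) + (5/3 - 107/3*9) = -1/99 + (5/3 - 321) = -1/99 - 958/3 = -31615/99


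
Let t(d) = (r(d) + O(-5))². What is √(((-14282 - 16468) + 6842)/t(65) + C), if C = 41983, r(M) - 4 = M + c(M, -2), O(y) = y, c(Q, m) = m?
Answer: √40339686/31 ≈ 204.88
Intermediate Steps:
r(M) = 2 + M (r(M) = 4 + (M - 2) = 4 + (-2 + M) = 2 + M)
t(d) = (-3 + d)² (t(d) = ((2 + d) - 5)² = (-3 + d)²)
√(((-14282 - 16468) + 6842)/t(65) + C) = √(((-14282 - 16468) + 6842)/((-3 + 65)²) + 41983) = √((-30750 + 6842)/(62²) + 41983) = √(-23908/3844 + 41983) = √(-23908*1/3844 + 41983) = √(-5977/961 + 41983) = √(40339686/961) = √40339686/31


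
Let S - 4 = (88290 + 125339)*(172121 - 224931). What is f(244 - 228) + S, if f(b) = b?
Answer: -11281747470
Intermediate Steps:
S = -11281747486 (S = 4 + (88290 + 125339)*(172121 - 224931) = 4 + 213629*(-52810) = 4 - 11281747490 = -11281747486)
f(244 - 228) + S = (244 - 228) - 11281747486 = 16 - 11281747486 = -11281747470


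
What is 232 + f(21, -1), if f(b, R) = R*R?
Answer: 233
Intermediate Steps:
f(b, R) = R²
232 + f(21, -1) = 232 + (-1)² = 232 + 1 = 233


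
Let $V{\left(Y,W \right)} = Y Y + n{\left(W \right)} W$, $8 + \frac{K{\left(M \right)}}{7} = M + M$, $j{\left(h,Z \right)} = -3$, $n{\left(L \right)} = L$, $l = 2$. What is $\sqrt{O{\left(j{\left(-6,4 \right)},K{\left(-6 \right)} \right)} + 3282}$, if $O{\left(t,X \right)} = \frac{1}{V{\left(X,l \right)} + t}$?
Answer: $\frac{7 \sqrt{25733506067}}{19601} \approx 57.289$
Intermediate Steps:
$K{\left(M \right)} = -56 + 14 M$ ($K{\left(M \right)} = -56 + 7 \left(M + M\right) = -56 + 7 \cdot 2 M = -56 + 14 M$)
$V{\left(Y,W \right)} = W^{2} + Y^{2}$ ($V{\left(Y,W \right)} = Y Y + W W = Y^{2} + W^{2} = W^{2} + Y^{2}$)
$O{\left(t,X \right)} = \frac{1}{4 + t + X^{2}}$ ($O{\left(t,X \right)} = \frac{1}{\left(2^{2} + X^{2}\right) + t} = \frac{1}{\left(4 + X^{2}\right) + t} = \frac{1}{4 + t + X^{2}}$)
$\sqrt{O{\left(j{\left(-6,4 \right)},K{\left(-6 \right)} \right)} + 3282} = \sqrt{\frac{1}{4 - 3 + \left(-56 + 14 \left(-6\right)\right)^{2}} + 3282} = \sqrt{\frac{1}{4 - 3 + \left(-56 - 84\right)^{2}} + 3282} = \sqrt{\frac{1}{4 - 3 + \left(-140\right)^{2}} + 3282} = \sqrt{\frac{1}{4 - 3 + 19600} + 3282} = \sqrt{\frac{1}{19601} + 3282} = \sqrt{\frac{64330483}{19601}} = \frac{7 \sqrt{25733506067}}{19601}$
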